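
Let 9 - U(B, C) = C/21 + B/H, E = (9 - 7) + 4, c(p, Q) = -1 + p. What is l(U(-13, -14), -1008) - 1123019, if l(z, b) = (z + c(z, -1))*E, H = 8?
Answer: -2245779/2 ≈ -1.1229e+6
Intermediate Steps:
E = 6 (E = 2 + 4 = 6)
U(B, C) = 9 - B/8 - C/21 (U(B, C) = 9 - (C/21 + B/8) = 9 - (B/8 + C/21) = 9 + (-B/8 - C/21) = 9 - B/8 - C/21)
l(z, b) = -6 + 12*z (l(z, b) = (z + (-1 + z))*6 = (-1 + 2*z)*6 = -6 + 12*z)
l(U(-13, -14), -1008) - 1123019 = (-6 + 12*(9 - 1/8*(-13) - 1/21*(-14))) - 1123019 = (-6 + 12*(9 + 13/8 + 2/3)) - 1123019 = (-6 + 12*(271/24)) - 1123019 = (-6 + 271/2) - 1123019 = 259/2 - 1123019 = -2245779/2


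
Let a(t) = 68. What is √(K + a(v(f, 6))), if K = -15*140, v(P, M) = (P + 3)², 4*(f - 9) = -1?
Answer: 4*I*√127 ≈ 45.078*I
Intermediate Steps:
f = 35/4 (f = 9 + (¼)*(-1) = 9 - ¼ = 35/4 ≈ 8.7500)
v(P, M) = (3 + P)²
K = -2100
√(K + a(v(f, 6))) = √(-2100 + 68) = √(-2032) = 4*I*√127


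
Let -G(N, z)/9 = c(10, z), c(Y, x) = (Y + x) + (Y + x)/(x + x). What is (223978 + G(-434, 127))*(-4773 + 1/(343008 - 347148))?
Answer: -1117954204015337/1051560 ≈ -1.0631e+9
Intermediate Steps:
c(Y, x) = Y + x + (Y + x)/(2*x) (c(Y, x) = (Y + x) + (Y + x)/((2*x)) = (Y + x) + (Y + x)*(1/(2*x)) = (Y + x) + (Y + x)/(2*x) = Y + x + (Y + x)/(2*x))
G(N, z) = -189/2 - 45/z - 9*z (G(N, z) = -9*(½ + 10 + z + (½)*10/z) = -9*(½ + 10 + z + 5/z) = -9*(21/2 + z + 5/z) = -189/2 - 45/z - 9*z)
(223978 + G(-434, 127))*(-4773 + 1/(343008 - 347148)) = (223978 + (-189/2 - 45/127 - 9*127))*(-4773 + 1/(343008 - 347148)) = (223978 + (-189/2 - 45*1/127 - 1143))*(-4773 + 1/(-4140)) = (223978 + (-189/2 - 45/127 - 1143))*(-4773 - 1/4140) = (223978 - 314415/254)*(-19760221/4140) = (56575997/254)*(-19760221/4140) = -1117954204015337/1051560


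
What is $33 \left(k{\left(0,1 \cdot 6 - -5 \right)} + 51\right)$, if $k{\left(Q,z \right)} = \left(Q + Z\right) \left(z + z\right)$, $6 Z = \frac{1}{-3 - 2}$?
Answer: $\frac{8294}{5} \approx 1658.8$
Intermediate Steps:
$Z = - \frac{1}{30}$ ($Z = \frac{1}{6 \left(-3 - 2\right)} = \frac{1}{6 \left(-5\right)} = \frac{1}{6} \left(- \frac{1}{5}\right) = - \frac{1}{30} \approx -0.033333$)
$k{\left(Q,z \right)} = 2 z \left(- \frac{1}{30} + Q\right)$ ($k{\left(Q,z \right)} = \left(Q - \frac{1}{30}\right) \left(z + z\right) = \left(- \frac{1}{30} + Q\right) 2 z = 2 z \left(- \frac{1}{30} + Q\right)$)
$33 \left(k{\left(0,1 \cdot 6 - -5 \right)} + 51\right) = 33 \left(\frac{\left(1 \cdot 6 - -5\right) \left(-1 + 30 \cdot 0\right)}{15} + 51\right) = 33 \left(\frac{\left(6 + 5\right) \left(-1 + 0\right)}{15} + 51\right) = 33 \left(\frac{1}{15} \cdot 11 \left(-1\right) + 51\right) = 33 \left(- \frac{11}{15} + 51\right) = 33 \cdot \frac{754}{15} = \frac{8294}{5}$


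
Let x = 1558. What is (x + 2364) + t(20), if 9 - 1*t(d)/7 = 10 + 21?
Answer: 3768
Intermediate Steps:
t(d) = -154 (t(d) = 63 - 7*(10 + 21) = 63 - 7*31 = 63 - 217 = -154)
(x + 2364) + t(20) = (1558 + 2364) - 154 = 3922 - 154 = 3768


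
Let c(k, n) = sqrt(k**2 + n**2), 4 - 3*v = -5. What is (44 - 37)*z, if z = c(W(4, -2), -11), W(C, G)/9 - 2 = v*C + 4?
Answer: 7*sqrt(26365) ≈ 1136.6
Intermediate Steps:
v = 3 (v = 4/3 - 1/3*(-5) = 4/3 + 5/3 = 3)
W(C, G) = 54 + 27*C (W(C, G) = 18 + 9*(3*C + 4) = 18 + 9*(4 + 3*C) = 18 + (36 + 27*C) = 54 + 27*C)
z = sqrt(26365) (z = sqrt((54 + 27*4)**2 + (-11)**2) = sqrt((54 + 108)**2 + 121) = sqrt(162**2 + 121) = sqrt(26244 + 121) = sqrt(26365) ≈ 162.37)
(44 - 37)*z = (44 - 37)*sqrt(26365) = 7*sqrt(26365)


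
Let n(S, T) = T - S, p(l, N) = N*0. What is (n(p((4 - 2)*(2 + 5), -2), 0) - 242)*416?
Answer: -100672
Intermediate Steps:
p(l, N) = 0
(n(p((4 - 2)*(2 + 5), -2), 0) - 242)*416 = ((0 - 1*0) - 242)*416 = ((0 + 0) - 242)*416 = (0 - 242)*416 = -242*416 = -100672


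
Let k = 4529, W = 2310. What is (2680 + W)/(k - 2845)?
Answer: 2495/842 ≈ 2.9632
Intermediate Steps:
(2680 + W)/(k - 2845) = (2680 + 2310)/(4529 - 2845) = 4990/1684 = 4990*(1/1684) = 2495/842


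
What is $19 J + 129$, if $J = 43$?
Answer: $946$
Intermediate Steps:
$19 J + 129 = 19 \cdot 43 + 129 = 817 + 129 = 946$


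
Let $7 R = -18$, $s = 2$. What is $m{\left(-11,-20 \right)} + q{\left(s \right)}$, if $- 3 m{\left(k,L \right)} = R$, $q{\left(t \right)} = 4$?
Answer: $\frac{34}{7} \approx 4.8571$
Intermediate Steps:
$R = - \frac{18}{7}$ ($R = \frac{1}{7} \left(-18\right) = - \frac{18}{7} \approx -2.5714$)
$m{\left(k,L \right)} = \frac{6}{7}$ ($m{\left(k,L \right)} = \left(- \frac{1}{3}\right) \left(- \frac{18}{7}\right) = \frac{6}{7}$)
$m{\left(-11,-20 \right)} + q{\left(s \right)} = \frac{6}{7} + 4 = \frac{34}{7}$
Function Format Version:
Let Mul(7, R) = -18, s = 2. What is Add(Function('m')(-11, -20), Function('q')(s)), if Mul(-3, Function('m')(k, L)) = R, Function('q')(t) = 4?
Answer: Rational(34, 7) ≈ 4.8571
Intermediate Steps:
R = Rational(-18, 7) (R = Mul(Rational(1, 7), -18) = Rational(-18, 7) ≈ -2.5714)
Function('m')(k, L) = Rational(6, 7) (Function('m')(k, L) = Mul(Rational(-1, 3), Rational(-18, 7)) = Rational(6, 7))
Add(Function('m')(-11, -20), Function('q')(s)) = Add(Rational(6, 7), 4) = Rational(34, 7)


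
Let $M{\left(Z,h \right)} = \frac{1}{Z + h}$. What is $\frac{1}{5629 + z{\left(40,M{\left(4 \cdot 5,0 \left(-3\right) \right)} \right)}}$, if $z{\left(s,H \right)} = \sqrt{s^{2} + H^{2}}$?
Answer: $\frac{2251600}{12673616399} - \frac{580 \sqrt{761}}{12673616399} \approx 0.0001764$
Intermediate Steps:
$z{\left(s,H \right)} = \sqrt{H^{2} + s^{2}}$
$\frac{1}{5629 + z{\left(40,M{\left(4 \cdot 5,0 \left(-3\right) \right)} \right)}} = \frac{1}{5629 + \sqrt{\left(\frac{1}{4 \cdot 5 + 0 \left(-3\right)}\right)^{2} + 40^{2}}} = \frac{1}{5629 + \sqrt{\left(\frac{1}{20 + 0}\right)^{2} + 1600}} = \frac{1}{5629 + \sqrt{\left(\frac{1}{20}\right)^{2} + 1600}} = \frac{1}{5629 + \sqrt{\frac{1}{400} + 1600}} = \frac{1}{5629 + \sqrt{\frac{640001}{400}}} = \frac{1}{5629 + \frac{29 \sqrt{761}}{20}}$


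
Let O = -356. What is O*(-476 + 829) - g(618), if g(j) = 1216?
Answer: -126884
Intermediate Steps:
O*(-476 + 829) - g(618) = -356*(-476 + 829) - 1*1216 = -356*353 - 1216 = -125668 - 1216 = -126884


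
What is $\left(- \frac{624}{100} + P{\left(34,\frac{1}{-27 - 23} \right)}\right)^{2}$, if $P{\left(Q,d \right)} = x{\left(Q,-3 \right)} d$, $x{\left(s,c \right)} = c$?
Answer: $\frac{95481}{2500} \approx 38.192$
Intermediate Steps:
$P{\left(Q,d \right)} = - 3 d$
$\left(- \frac{624}{100} + P{\left(34,\frac{1}{-27 - 23} \right)}\right)^{2} = \left(- \frac{624}{100} - \frac{3}{-27 - 23}\right)^{2} = \left(\left(-624\right) \frac{1}{100} - \frac{3}{-50}\right)^{2} = \left(- \frac{156}{25} - - \frac{3}{50}\right)^{2} = \left(- \frac{156}{25} + \frac{3}{50}\right)^{2} = \left(- \frac{309}{50}\right)^{2} = \frac{95481}{2500}$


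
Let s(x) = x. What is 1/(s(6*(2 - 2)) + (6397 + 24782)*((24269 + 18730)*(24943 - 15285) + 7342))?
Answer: 1/12948379415436 ≈ 7.7230e-14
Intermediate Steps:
1/(s(6*(2 - 2)) + (6397 + 24782)*((24269 + 18730)*(24943 - 15285) + 7342)) = 1/(6*(2 - 2) + (6397 + 24782)*((24269 + 18730)*(24943 - 15285) + 7342)) = 1/(6*0 + 31179*(42999*9658 + 7342)) = 1/(0 + 31179*(415284342 + 7342)) = 1/(0 + 31179*415291684) = 1/(0 + 12948379415436) = 1/12948379415436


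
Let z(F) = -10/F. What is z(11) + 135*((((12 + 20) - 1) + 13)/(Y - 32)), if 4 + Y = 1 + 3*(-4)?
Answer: -65810/517 ≈ -127.29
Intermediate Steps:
Y = -15 (Y = -4 + (1 + 3*(-4)) = -4 + (1 - 12) = -4 - 11 = -15)
z(11) + 135*((((12 + 20) - 1) + 13)/(Y - 32)) = -10/11 + 135*((((12 + 20) - 1) + 13)/(-15 - 32)) = -10*1/11 + 135*(((32 - 1) + 13)/(-47)) = -10/11 + 135*((31 + 13)*(-1/47)) = -10/11 + 135*(44*(-1/47)) = -10/11 + 135*(-44/47) = -10/11 - 5940/47 = -65810/517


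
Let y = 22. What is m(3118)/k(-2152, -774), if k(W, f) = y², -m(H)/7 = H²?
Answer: -17013367/121 ≈ -1.4061e+5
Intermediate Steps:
m(H) = -7*H²
k(W, f) = 484 (k(W, f) = 22² = 484)
m(3118)/k(-2152, -774) = -7*3118²/484 = -7*9721924*(1/484) = -68053468*1/484 = -17013367/121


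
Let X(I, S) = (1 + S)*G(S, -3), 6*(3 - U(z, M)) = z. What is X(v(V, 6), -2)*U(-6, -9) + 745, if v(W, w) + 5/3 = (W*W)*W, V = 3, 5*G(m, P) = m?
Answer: 3733/5 ≈ 746.60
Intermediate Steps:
G(m, P) = m/5
U(z, M) = 3 - z/6
v(W, w) = -5/3 + W³ (v(W, w) = -5/3 + (W*W)*W = -5/3 + W²*W = -5/3 + W³)
X(I, S) = S*(1 + S)/5 (X(I, S) = (1 + S)*(S/5) = S*(1 + S)/5)
X(v(V, 6), -2)*U(-6, -9) + 745 = ((⅕)*(-2)*(1 - 2))*(3 - ⅙*(-6)) + 745 = ((⅕)*(-2)*(-1))*(3 + 1) + 745 = (⅖)*4 + 745 = 8/5 + 745 = 3733/5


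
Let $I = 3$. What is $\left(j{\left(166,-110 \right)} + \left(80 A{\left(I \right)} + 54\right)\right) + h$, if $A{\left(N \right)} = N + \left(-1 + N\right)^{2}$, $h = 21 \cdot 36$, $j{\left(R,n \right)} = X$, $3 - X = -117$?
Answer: $1490$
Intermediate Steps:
$X = 120$ ($X = 3 - -117 = 3 + 117 = 120$)
$j{\left(R,n \right)} = 120$
$h = 756$
$\left(j{\left(166,-110 \right)} + \left(80 A{\left(I \right)} + 54\right)\right) + h = \left(120 + \left(80 \left(3 + \left(-1 + 3\right)^{2}\right) + 54\right)\right) + 756 = \left(120 + \left(80 \left(3 + 2^{2}\right) + 54\right)\right) + 756 = \left(120 + \left(80 \left(3 + 4\right) + 54\right)\right) + 756 = \left(120 + \left(80 \cdot 7 + 54\right)\right) + 756 = \left(120 + \left(560 + 54\right)\right) + 756 = \left(120 + 614\right) + 756 = 734 + 756 = 1490$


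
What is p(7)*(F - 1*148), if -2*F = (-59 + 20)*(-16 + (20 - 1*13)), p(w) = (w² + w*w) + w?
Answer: -67935/2 ≈ -33968.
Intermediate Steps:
p(w) = w + 2*w² (p(w) = (w² + w²) + w = 2*w² + w = w + 2*w²)
F = -351/2 (F = -(-59 + 20)*(-16 + (20 - 1*13))/2 = -(-39)*(-16 + (20 - 13))/2 = -(-39)*(-16 + 7)/2 = -(-39)*(-9)/2 = -½*351 = -351/2 ≈ -175.50)
p(7)*(F - 1*148) = (7*(1 + 2*7))*(-351/2 - 1*148) = (7*(1 + 14))*(-351/2 - 148) = (7*15)*(-647/2) = 105*(-647/2) = -67935/2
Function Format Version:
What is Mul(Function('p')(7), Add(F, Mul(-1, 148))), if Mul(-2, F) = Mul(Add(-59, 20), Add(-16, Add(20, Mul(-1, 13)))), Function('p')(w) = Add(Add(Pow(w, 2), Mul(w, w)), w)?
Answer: Rational(-67935, 2) ≈ -33968.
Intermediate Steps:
Function('p')(w) = Add(w, Mul(2, Pow(w, 2))) (Function('p')(w) = Add(Add(Pow(w, 2), Pow(w, 2)), w) = Add(Mul(2, Pow(w, 2)), w) = Add(w, Mul(2, Pow(w, 2))))
F = Rational(-351, 2) (F = Mul(Rational(-1, 2), Mul(Add(-59, 20), Add(-16, Add(20, Mul(-1, 13))))) = Mul(Rational(-1, 2), Mul(-39, Add(-16, Add(20, -13)))) = Mul(Rational(-1, 2), Mul(-39, Add(-16, 7))) = Mul(Rational(-1, 2), Mul(-39, -9)) = Mul(Rational(-1, 2), 351) = Rational(-351, 2) ≈ -175.50)
Mul(Function('p')(7), Add(F, Mul(-1, 148))) = Mul(Mul(7, Add(1, Mul(2, 7))), Add(Rational(-351, 2), Mul(-1, 148))) = Mul(Mul(7, Add(1, 14)), Add(Rational(-351, 2), -148)) = Mul(Mul(7, 15), Rational(-647, 2)) = Mul(105, Rational(-647, 2)) = Rational(-67935, 2)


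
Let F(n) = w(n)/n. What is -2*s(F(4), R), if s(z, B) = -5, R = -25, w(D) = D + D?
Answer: 10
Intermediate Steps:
w(D) = 2*D
F(n) = 2 (F(n) = (2*n)/n = 2)
-2*s(F(4), R) = -2*(-5) = 10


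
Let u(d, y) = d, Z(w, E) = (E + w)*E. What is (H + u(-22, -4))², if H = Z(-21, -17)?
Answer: 389376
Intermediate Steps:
Z(w, E) = E*(E + w)
H = 646 (H = -17*(-17 - 21) = -17*(-38) = 646)
(H + u(-22, -4))² = (646 - 22)² = 624² = 389376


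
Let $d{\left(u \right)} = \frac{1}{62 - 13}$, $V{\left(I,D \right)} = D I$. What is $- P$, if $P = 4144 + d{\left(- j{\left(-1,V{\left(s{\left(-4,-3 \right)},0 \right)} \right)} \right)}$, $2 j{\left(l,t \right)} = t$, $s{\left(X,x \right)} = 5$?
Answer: $- \frac{203057}{49} \approx -4144.0$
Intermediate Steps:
$j{\left(l,t \right)} = \frac{t}{2}$
$d{\left(u \right)} = \frac{1}{49}$
$P = \frac{203057}{49}$ ($P = 4144 + \frac{1}{49} = \frac{203057}{49} \approx 4144.0$)
$- P = \left(-1\right) \frac{203057}{49} = - \frac{203057}{49}$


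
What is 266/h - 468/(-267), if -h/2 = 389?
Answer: 48847/34621 ≈ 1.4109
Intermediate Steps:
h = -778 (h = -2*389 = -778)
266/h - 468/(-267) = 266/(-778) - 468/(-267) = 266*(-1/778) - 468*(-1/267) = -133/389 + 156/89 = 48847/34621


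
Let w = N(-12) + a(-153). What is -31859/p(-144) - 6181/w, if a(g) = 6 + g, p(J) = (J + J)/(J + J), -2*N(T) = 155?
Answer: -14292329/449 ≈ -31831.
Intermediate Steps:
N(T) = -155/2 (N(T) = -½*155 = -155/2)
p(J) = 1 (p(J) = (2*J)/((2*J)) = (2*J)*(1/(2*J)) = 1)
w = -449/2 (w = -155/2 + (6 - 153) = -155/2 - 147 = -449/2 ≈ -224.50)
-31859/p(-144) - 6181/w = -31859/1 - 6181/(-449/2) = -31859*1 - 6181*(-2/449) = -31859 + 12362/449 = -14292329/449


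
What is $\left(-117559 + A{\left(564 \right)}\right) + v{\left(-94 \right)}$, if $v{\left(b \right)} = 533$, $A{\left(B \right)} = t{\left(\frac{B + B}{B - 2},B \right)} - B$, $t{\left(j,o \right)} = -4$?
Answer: $-117594$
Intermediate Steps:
$A{\left(B \right)} = -4 - B$
$\left(-117559 + A{\left(564 \right)}\right) + v{\left(-94 \right)} = \left(-117559 - 568\right) + 533 = -118127 + 533 = -117594$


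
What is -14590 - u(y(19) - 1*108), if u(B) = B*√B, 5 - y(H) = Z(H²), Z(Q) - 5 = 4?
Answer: -14590 + 448*I*√7 ≈ -14590.0 + 1185.3*I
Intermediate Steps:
Z(Q) = 9 (Z(Q) = 5 + 4 = 9)
y(H) = -4 (y(H) = 5 - 1*9 = 5 - 9 = -4)
u(B) = B^(3/2)
-14590 - u(y(19) - 1*108) = -14590 - (-4 - 1*108)^(3/2) = -14590 - (-4 - 108)^(3/2) = -14590 - (-112)^(3/2) = -14590 - (-448)*I*√7 = -14590 + 448*I*√7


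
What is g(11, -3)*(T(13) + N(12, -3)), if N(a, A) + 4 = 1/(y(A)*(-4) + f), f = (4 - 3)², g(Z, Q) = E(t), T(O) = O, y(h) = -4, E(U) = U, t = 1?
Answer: 154/17 ≈ 9.0588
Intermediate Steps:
g(Z, Q) = 1
f = 1 (f = 1² = 1)
N(a, A) = -67/17 (N(a, A) = -4 + 1/(-4*(-4) + 1) = -4 + 1/(16 + 1) = -4 + 1/17 = -67/17)
g(11, -3)*(T(13) + N(12, -3)) = 1*(13 - 67/17) = 1*(154/17) = 154/17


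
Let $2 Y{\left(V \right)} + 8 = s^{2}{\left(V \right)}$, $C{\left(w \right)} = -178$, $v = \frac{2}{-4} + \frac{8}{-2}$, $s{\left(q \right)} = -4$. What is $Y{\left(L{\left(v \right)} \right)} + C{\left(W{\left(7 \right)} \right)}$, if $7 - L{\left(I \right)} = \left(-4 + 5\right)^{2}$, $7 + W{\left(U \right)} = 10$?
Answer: $-174$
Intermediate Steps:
$v = - \frac{9}{2}$ ($v = 2 \left(- \frac{1}{4}\right) + 8 \left(- \frac{1}{2}\right) = - \frac{1}{2} - 4 = - \frac{9}{2} \approx -4.5$)
$W{\left(U \right)} = 3$ ($W{\left(U \right)} = -7 + 10 = 3$)
$L{\left(I \right)} = 6$ ($L{\left(I \right)} = 7 - \left(-4 + 5\right)^{2} = 7 - 1^{2} = 7 - 1 = 6$)
$Y{\left(V \right)} = 4$ ($Y{\left(V \right)} = -4 + \frac{\left(-4\right)^{2}}{2} = -4 + \frac{1}{2} \cdot 16 = -4 + 8 = 4$)
$Y{\left(L{\left(v \right)} \right)} + C{\left(W{\left(7 \right)} \right)} = 4 - 178 = -174$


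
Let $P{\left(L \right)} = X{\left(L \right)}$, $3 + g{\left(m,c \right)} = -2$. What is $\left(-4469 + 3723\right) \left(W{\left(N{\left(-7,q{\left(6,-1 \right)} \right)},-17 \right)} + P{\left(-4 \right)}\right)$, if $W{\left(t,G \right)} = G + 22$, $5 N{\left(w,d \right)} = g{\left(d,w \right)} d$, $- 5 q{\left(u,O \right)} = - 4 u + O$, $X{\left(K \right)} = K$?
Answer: $-746$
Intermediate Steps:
$g{\left(m,c \right)} = -5$ ($g{\left(m,c \right)} = -3 - 2 = -5$)
$P{\left(L \right)} = L$
$q{\left(u,O \right)} = - \frac{O}{5} + \frac{4 u}{5}$ ($q{\left(u,O \right)} = - \frac{- 4 u + O}{5} = - \frac{O - 4 u}{5} = - \frac{O}{5} + \frac{4 u}{5}$)
$N{\left(w,d \right)} = - d$ ($N{\left(w,d \right)} = \frac{\left(-5\right) d}{5} = - d$)
$W{\left(t,G \right)} = 22 + G$
$\left(-4469 + 3723\right) \left(W{\left(N{\left(-7,q{\left(6,-1 \right)} \right)},-17 \right)} + P{\left(-4 \right)}\right) = \left(-4469 + 3723\right) \left(\left(22 - 17\right) - 4\right) = - 746 \left(5 - 4\right) = \left(-746\right) 1 = -746$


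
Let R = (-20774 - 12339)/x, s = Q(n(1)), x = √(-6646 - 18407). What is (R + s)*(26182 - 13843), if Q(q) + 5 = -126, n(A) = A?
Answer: -1616409 + 136193769*I*√25053/8351 ≈ -1.6164e+6 + 2.5814e+6*I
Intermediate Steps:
x = I*√25053 (x = √(-25053) = I*√25053 ≈ 158.28*I)
Q(q) = -131 (Q(q) = -5 - 126 = -131)
s = -131
R = 33113*I*√25053/25053 (R = (-20774 - 12339)/((I*√25053)) = -(-33113)*I*√25053/25053 = 33113*I*√25053/25053 ≈ 209.2*I)
(R + s)*(26182 - 13843) = (33113*I*√25053/25053 - 131)*(26182 - 13843) = (-131 + 33113*I*√25053/25053)*12339 = -1616409 + 136193769*I*√25053/8351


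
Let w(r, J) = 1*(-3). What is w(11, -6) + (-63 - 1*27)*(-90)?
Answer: 8097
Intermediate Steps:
w(r, J) = -3
w(11, -6) + (-63 - 1*27)*(-90) = -3 + (-63 - 1*27)*(-90) = -3 + (-63 - 27)*(-90) = -3 - 90*(-90) = -3 + 8100 = 8097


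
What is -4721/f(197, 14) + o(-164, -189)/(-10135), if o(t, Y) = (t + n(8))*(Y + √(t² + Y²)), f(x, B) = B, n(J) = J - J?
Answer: -48281279/141890 + 164*√62617/10135 ≈ -336.22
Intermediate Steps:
n(J) = 0
o(t, Y) = t*(Y + √(Y² + t²)) (o(t, Y) = (t + 0)*(Y + √(t² + Y²)) = t*(Y + √(Y² + t²)))
-4721/f(197, 14) + o(-164, -189)/(-10135) = -4721/14 - 164*(-189 + √((-189)² + (-164)²))/(-10135) = -4721*1/14 - 164*(-189 + √(35721 + 26896))*(-1/10135) = -4721/14 - 164*(-189 + √62617)*(-1/10135) = -4721/14 + (30996 - 164*√62617)*(-1/10135) = -4721/14 + (-30996/10135 + 164*√62617/10135) = -48281279/141890 + 164*√62617/10135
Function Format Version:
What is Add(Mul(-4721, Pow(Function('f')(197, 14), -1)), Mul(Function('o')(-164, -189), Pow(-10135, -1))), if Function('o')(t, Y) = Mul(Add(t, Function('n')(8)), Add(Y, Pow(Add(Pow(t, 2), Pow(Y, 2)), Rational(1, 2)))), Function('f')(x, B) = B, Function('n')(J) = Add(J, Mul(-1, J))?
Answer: Add(Rational(-48281279, 141890), Mul(Rational(164, 10135), Pow(62617, Rational(1, 2)))) ≈ -336.22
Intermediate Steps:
Function('n')(J) = 0
Function('o')(t, Y) = Mul(t, Add(Y, Pow(Add(Pow(Y, 2), Pow(t, 2)), Rational(1, 2)))) (Function('o')(t, Y) = Mul(Add(t, 0), Add(Y, Pow(Add(Pow(t, 2), Pow(Y, 2)), Rational(1, 2)))) = Mul(t, Add(Y, Pow(Add(Pow(Y, 2), Pow(t, 2)), Rational(1, 2)))))
Add(Mul(-4721, Pow(Function('f')(197, 14), -1)), Mul(Function('o')(-164, -189), Pow(-10135, -1))) = Add(Mul(-4721, Pow(14, -1)), Mul(Mul(-164, Add(-189, Pow(Add(Pow(-189, 2), Pow(-164, 2)), Rational(1, 2)))), Pow(-10135, -1))) = Add(Mul(-4721, Rational(1, 14)), Mul(Mul(-164, Add(-189, Pow(Add(35721, 26896), Rational(1, 2)))), Rational(-1, 10135))) = Add(Rational(-4721, 14), Mul(Mul(-164, Add(-189, Pow(62617, Rational(1, 2)))), Rational(-1, 10135))) = Add(Rational(-4721, 14), Mul(Add(30996, Mul(-164, Pow(62617, Rational(1, 2)))), Rational(-1, 10135))) = Add(Rational(-4721, 14), Add(Rational(-30996, 10135), Mul(Rational(164, 10135), Pow(62617, Rational(1, 2))))) = Add(Rational(-48281279, 141890), Mul(Rational(164, 10135), Pow(62617, Rational(1, 2))))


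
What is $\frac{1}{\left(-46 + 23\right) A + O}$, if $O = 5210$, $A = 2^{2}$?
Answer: $\frac{1}{5118} \approx 0.00019539$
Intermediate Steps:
$A = 4$
$\frac{1}{\left(-46 + 23\right) A + O} = \frac{1}{\left(-46 + 23\right) 4 + 5210} = \frac{1}{\left(-23\right) 4 + 5210} = \frac{1}{-92 + 5210} = \frac{1}{5118}$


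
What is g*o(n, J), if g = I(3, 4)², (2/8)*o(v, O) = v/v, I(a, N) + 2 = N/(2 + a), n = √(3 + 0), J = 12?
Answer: 144/25 ≈ 5.7600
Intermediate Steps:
n = √3 ≈ 1.7320
I(a, N) = -2 + N/(2 + a)
o(v, O) = 4 (o(v, O) = 4*(v/v) = 4*1 = 4)
g = 36/25 (g = ((-4 + 4 - 2*3)/(2 + 3))² = ((-4 + 4 - 6)/5)² = ((⅕)*(-6))² = (-6/5)² = 36/25 ≈ 1.4400)
g*o(n, J) = (36/25)*4 = 144/25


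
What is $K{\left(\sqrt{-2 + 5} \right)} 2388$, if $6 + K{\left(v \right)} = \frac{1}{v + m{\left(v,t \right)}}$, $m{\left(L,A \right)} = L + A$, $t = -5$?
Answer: $- \frac{198204}{13} - \frac{4776 \sqrt{3}}{13} \approx -15883.0$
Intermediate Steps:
$m{\left(L,A \right)} = A + L$
$K{\left(v \right)} = -6 + \frac{1}{-5 + 2 v}$ ($K{\left(v \right)} = -6 + \frac{1}{v + \left(-5 + v\right)} = -6 + \frac{1}{-5 + 2 v}$)
$K{\left(\sqrt{-2 + 5} \right)} 2388 = \frac{31 - 12 \sqrt{-2 + 5}}{-5 + 2 \sqrt{-2 + 5}} \cdot 2388 = \frac{31 - 12 \sqrt{3}}{-5 + 2 \sqrt{3}} \cdot 2388 = \frac{2388 \left(31 - 12 \sqrt{3}\right)}{-5 + 2 \sqrt{3}}$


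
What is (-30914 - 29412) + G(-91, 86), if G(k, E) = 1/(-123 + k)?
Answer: -12909765/214 ≈ -60326.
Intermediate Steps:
(-30914 - 29412) + G(-91, 86) = (-30914 - 29412) + 1/(-123 - 91) = -60326 + 1/(-214) = -60326 - 1/214 = -12909765/214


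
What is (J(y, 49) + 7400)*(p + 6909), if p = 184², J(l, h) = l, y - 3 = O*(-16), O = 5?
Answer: 298522095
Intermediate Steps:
y = -77 (y = 3 + 5*(-16) = 3 - 80 = -77)
p = 33856
(J(y, 49) + 7400)*(p + 6909) = (-77 + 7400)*(33856 + 6909) = 7323*40765 = 298522095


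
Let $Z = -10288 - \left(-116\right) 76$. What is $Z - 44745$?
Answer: $-46217$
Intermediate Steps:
$Z = -1472$ ($Z = -10288 - -8816 = -10288 + 8816 = -1472$)
$Z - 44745 = -1472 - 44745 = -46217$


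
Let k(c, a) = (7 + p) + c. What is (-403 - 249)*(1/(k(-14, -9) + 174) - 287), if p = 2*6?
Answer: 33494544/179 ≈ 1.8712e+5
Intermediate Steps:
p = 12
k(c, a) = 19 + c (k(c, a) = (7 + 12) + c = 19 + c)
(-403 - 249)*(1/(k(-14, -9) + 174) - 287) = (-403 - 249)*(1/((19 - 14) + 174) - 287) = -652*(1/(5 + 174) - 287) = -652*(1/179 - 287) = -652*(-51372/179) = 33494544/179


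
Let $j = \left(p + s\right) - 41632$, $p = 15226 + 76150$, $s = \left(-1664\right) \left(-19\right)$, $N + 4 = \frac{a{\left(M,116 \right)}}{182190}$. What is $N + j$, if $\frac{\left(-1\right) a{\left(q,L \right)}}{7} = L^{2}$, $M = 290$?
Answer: $\frac{7411077724}{91095} \approx 81356.0$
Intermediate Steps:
$a{\left(q,L \right)} = - 7 L^{2}$
$N = - \frac{411476}{91095}$ ($N = -4 + \frac{\left(-7\right) 116^{2}}{182190} = -4 + \left(-7\right) 13456 \cdot \frac{1}{182190} = -4 - \frac{47096}{91095} = - \frac{411476}{91095} \approx -4.517$)
$s = 31616$
$p = 91376$
$j = 81360$ ($j = \left(91376 + 31616\right) - 41632 = 122992 - 41632 = 81360$)
$N + j = - \frac{411476}{91095} + 81360 = \frac{7411077724}{91095}$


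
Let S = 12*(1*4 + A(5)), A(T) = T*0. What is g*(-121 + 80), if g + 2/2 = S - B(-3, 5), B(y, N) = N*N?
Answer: -902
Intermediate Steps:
A(T) = 0
B(y, N) = N²
S = 48 (S = 12*(1*4 + 0) = 12*(4 + 0) = 12*4 = 48)
g = 22 (g = -1 + (48 - 1*5²) = -1 + (48 - 1*25) = -1 + (48 - 25) = -1 + 23 = 22)
g*(-121 + 80) = 22*(-121 + 80) = 22*(-41) = -902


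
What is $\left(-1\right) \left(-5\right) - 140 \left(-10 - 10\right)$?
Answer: $2805$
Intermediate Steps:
$\left(-1\right) \left(-5\right) - 140 \left(-10 - 10\right) = 5 - -2800 = 5 + 2800 = 2805$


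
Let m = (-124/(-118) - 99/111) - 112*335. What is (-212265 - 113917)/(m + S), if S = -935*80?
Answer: 712055306/245194213 ≈ 2.9040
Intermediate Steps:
S = -74800
m = -81905813/2183 (m = (-124*(-1/118) - 99*1/111) - 37520 = (62/59 - 33/37) - 37520 = 347/2183 - 37520 = -81905813/2183 ≈ -37520.)
(-212265 - 113917)/(m + S) = (-212265 - 113917)/(-81905813/2183 - 74800) = -326182/(-245194213/2183) = -326182*(-2183/245194213) = 712055306/245194213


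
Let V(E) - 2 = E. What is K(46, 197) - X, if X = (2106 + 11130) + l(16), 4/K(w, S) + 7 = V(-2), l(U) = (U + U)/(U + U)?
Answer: -92663/7 ≈ -13238.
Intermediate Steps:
l(U) = 1 (l(U) = (2*U)/((2*U)) = (2*U)*(1/(2*U)) = 1)
V(E) = 2 + E
K(w, S) = -4/7 (K(w, S) = 4/(-7 + (2 - 2)) = 4/(-7 + 0) = 4/(-7) = 4*(-⅐) = -4/7)
X = 13237 (X = (2106 + 11130) + 1 = 13236 + 1 = 13237)
K(46, 197) - X = -4/7 - 1*13237 = -4/7 - 13237 = -92663/7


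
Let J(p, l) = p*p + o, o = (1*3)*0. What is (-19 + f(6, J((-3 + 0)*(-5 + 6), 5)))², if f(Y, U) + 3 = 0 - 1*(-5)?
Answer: 289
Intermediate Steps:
o = 0 (o = 3*0 = 0)
J(p, l) = p² (J(p, l) = p*p + 0 = p² + 0 = p²)
f(Y, U) = 2 (f(Y, U) = -3 + (0 - 1*(-5)) = -3 + (0 + 5) = -3 + 5 = 2)
(-19 + f(6, J((-3 + 0)*(-5 + 6), 5)))² = (-19 + 2)² = (-17)² = 289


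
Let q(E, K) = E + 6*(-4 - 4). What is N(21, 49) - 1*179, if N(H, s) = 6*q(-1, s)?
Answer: -473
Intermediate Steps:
q(E, K) = -48 + E (q(E, K) = E + 6*(-8) = E - 48 = -48 + E)
N(H, s) = -294 (N(H, s) = 6*(-48 - 1) = 6*(-49) = -294)
N(21, 49) - 1*179 = -294 - 1*179 = -294 - 179 = -473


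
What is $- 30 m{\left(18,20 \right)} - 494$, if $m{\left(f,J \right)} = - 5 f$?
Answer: $2206$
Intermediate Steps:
$- 30 m{\left(18,20 \right)} - 494 = - 30 \left(\left(-5\right) 18\right) - 494 = \left(-30\right) \left(-90\right) - 494 = 2700 - 494 = 2206$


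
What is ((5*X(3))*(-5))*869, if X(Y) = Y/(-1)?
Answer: 65175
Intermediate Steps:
X(Y) = -Y (X(Y) = Y*(-1) = -Y)
((5*X(3))*(-5))*869 = ((5*(-1*3))*(-5))*869 = ((5*(-3))*(-5))*869 = -15*(-5)*869 = 75*869 = 65175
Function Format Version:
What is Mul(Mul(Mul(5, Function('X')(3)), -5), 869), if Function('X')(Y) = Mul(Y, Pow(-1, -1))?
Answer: 65175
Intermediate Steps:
Function('X')(Y) = Mul(-1, Y) (Function('X')(Y) = Mul(Y, -1) = Mul(-1, Y))
Mul(Mul(Mul(5, Function('X')(3)), -5), 869) = Mul(Mul(Mul(5, Mul(-1, 3)), -5), 869) = Mul(Mul(Mul(5, -3), -5), 869) = Mul(Mul(-15, -5), 869) = Mul(75, 869) = 65175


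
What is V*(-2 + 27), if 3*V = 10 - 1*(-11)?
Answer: 175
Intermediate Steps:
V = 7 (V = (10 - 1*(-11))/3 = (10 + 11)/3 = (1/3)*21 = 7)
V*(-2 + 27) = 7*(-2 + 27) = 7*25 = 175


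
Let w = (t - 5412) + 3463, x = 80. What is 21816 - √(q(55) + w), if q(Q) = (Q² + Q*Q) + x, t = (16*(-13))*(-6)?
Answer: 21816 - √5429 ≈ 21742.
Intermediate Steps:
t = 1248 (t = -208*(-6) = 1248)
q(Q) = 80 + 2*Q² (q(Q) = (Q² + Q*Q) + 80 = (Q² + Q²) + 80 = 2*Q² + 80 = 80 + 2*Q²)
w = -701 (w = (1248 - 5412) + 3463 = -4164 + 3463 = -701)
21816 - √(q(55) + w) = 21816 - √((80 + 2*55²) - 701) = 21816 - √((80 + 2*3025) - 701) = 21816 - √((80 + 6050) - 701) = 21816 - √(6130 - 701) = 21816 - √5429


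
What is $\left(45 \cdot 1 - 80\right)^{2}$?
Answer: $1225$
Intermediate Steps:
$\left(45 \cdot 1 - 80\right)^{2} = \left(45 - 80\right)^{2} = \left(-35\right)^{2} = 1225$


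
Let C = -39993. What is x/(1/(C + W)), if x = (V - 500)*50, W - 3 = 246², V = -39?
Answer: -553175700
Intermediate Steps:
W = 60519 (W = 3 + 246² = 3 + 60516 = 60519)
x = -26950 (x = (-39 - 500)*50 = -539*50 = -26950)
x/(1/(C + W)) = -26950/(1/(-39993 + 60519)) = -26950/(1/20526) = -26950/1/20526 = -26950*20526 = -553175700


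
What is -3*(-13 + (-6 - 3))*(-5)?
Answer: -330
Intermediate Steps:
-3*(-13 + (-6 - 3))*(-5) = -3*(-13 - 9)*(-5) = -3*(-22)*(-5) = 66*(-5) = -330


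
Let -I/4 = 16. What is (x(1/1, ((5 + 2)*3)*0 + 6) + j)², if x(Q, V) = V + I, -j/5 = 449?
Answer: 5303809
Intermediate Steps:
j = -2245 (j = -5*449 = -2245)
I = -64 (I = -4*16 = -64)
x(Q, V) = -64 + V (x(Q, V) = V - 64 = -64 + V)
(x(1/1, ((5 + 2)*3)*0 + 6) + j)² = ((-64 + (((5 + 2)*3)*0 + 6)) - 2245)² = ((-64 + ((7*3)*0 + 6)) - 2245)² = ((-64 + (21*0 + 6)) - 2245)² = ((-64 + (0 + 6)) - 2245)² = ((-64 + 6) - 2245)² = (-58 - 2245)² = (-2303)² = 5303809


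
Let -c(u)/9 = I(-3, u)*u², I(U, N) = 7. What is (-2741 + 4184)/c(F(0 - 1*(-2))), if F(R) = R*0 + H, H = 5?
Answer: -481/525 ≈ -0.91619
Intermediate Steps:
F(R) = 5 (F(R) = R*0 + 5 = 0 + 5 = 5)
c(u) = -63*u²
(-2741 + 4184)/c(F(0 - 1*(-2))) = (-2741 + 4184)/((-63*5²)) = 1443/((-63*25)) = 1443/(-1575) = 1443*(-1/1575) = -481/525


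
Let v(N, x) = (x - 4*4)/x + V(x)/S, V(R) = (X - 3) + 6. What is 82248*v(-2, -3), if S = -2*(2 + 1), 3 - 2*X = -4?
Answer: 431802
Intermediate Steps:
X = 7/2 (X = 3/2 - 1/2*(-4) = 3/2 + 2 = 7/2 ≈ 3.5000)
S = -6 (S = -2*3 = -6)
V(R) = 13/2 (V(R) = (7/2 - 3) + 6 = 1/2 + 6 = 13/2)
v(N, x) = -13/12 + (-16 + x)/x (v(N, x) = (x - 4*4)/x + (13/2)/(-6) = (x - 16)/x + (13/2)*(-1/6) = (-16 + x)/x - 13/12 = -13/12 + (-16 + x)/x)
82248*v(-2, -3) = 82248*((1/12)*(-192 - 1*(-3))/(-3)) = 82248*((1/12)*(-1/3)*(-192 + 3)) = 82248*((1/12)*(-1/3)*(-189)) = 82248*(21/4) = 431802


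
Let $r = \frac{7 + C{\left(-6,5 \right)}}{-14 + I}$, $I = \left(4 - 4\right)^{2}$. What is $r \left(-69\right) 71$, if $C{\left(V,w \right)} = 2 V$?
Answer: $- \frac{24495}{14} \approx -1749.6$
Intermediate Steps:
$I = 0$ ($I = 0^{2} = 0$)
$r = \frac{5}{14}$ ($r = \frac{7 + 2 \left(-6\right)}{-14 + 0} = \frac{7 - 12}{-14} = \left(-5\right) \left(- \frac{1}{14}\right) = \frac{5}{14} \approx 0.35714$)
$r \left(-69\right) 71 = \frac{5}{14} \left(-69\right) 71 = \left(- \frac{345}{14}\right) 71 = - \frac{24495}{14}$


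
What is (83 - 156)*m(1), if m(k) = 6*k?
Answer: -438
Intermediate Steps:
(83 - 156)*m(1) = (83 - 156)*(6*1) = -73*6 = -438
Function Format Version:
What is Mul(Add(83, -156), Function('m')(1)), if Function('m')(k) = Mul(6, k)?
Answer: -438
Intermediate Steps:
Mul(Add(83, -156), Function('m')(1)) = Mul(Add(83, -156), Mul(6, 1)) = Mul(-73, 6) = -438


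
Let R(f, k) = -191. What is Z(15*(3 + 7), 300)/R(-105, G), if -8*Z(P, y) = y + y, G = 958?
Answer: 75/191 ≈ 0.39267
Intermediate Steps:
Z(P, y) = -y/4 (Z(P, y) = -(y + y)/8 = -y/4)
Z(15*(3 + 7), 300)/R(-105, G) = -1/4*300/(-191) = -75*(-1/191) = 75/191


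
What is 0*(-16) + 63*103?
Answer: 6489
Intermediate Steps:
0*(-16) + 63*103 = 0 + 6489 = 6489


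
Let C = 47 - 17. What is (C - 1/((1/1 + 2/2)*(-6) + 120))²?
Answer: 10491121/11664 ≈ 899.44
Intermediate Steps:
C = 30
(C - 1/((1/1 + 2/2)*(-6) + 120))² = (30 - 1/((1/1 + 2/2)*(-6) + 120))² = (30 - 1/((1*1 + 2*(½))*(-6) + 120))² = (30 - 1/((1 + 1)*(-6) + 120))² = (30 - 1/(2*(-6) + 120))² = (30 - 1/(-12 + 120))² = (30 - 1/108)² = (3239/108)² = 10491121/11664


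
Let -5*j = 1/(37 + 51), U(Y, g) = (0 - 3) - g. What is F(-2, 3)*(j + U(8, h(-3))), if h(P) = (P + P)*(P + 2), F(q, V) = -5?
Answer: 3961/88 ≈ 45.011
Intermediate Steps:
h(P) = 2*P*(2 + P) (h(P) = (2*P)*(2 + P) = 2*P*(2 + P))
U(Y, g) = -3 - g
j = -1/440 (j = -1/(5*(37 + 51)) = -1/5/88 = -1/5*1/88 = -1/440 ≈ -0.0022727)
F(-2, 3)*(j + U(8, h(-3))) = -5*(-1/440 + (-3 - 2*(-3)*(2 - 3))) = -5*(-1/440 + (-3 - 2*(-3)*(-1))) = -5*(-1/440 + (-3 - 1*6)) = -5*(-1/440 + (-3 - 6)) = -5*(-1/440 - 9) = -5*(-3961/440) = 3961/88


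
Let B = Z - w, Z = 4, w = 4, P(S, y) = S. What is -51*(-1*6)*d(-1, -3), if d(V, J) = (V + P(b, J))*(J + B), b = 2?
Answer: -918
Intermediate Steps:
B = 0 (B = 4 - 1*4 = 4 - 4 = 0)
d(V, J) = J*(2 + V) (d(V, J) = (V + 2)*(J + 0) = (2 + V)*J = J*(2 + V))
-51*(-1*6)*d(-1, -3) = -51*(-1*6)*(-3*(2 - 1)) = -(-306)*(-3*1) = -(-306)*(-3) = -51*18 = -918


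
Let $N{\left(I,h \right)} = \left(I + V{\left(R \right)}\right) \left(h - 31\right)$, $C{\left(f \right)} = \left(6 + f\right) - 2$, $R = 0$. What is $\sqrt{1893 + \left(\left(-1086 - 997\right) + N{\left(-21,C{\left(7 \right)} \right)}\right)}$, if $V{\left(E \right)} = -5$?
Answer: $\sqrt{330} \approx 18.166$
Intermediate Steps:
$C{\left(f \right)} = 4 + f$
$N{\left(I,h \right)} = \left(-31 + h\right) \left(-5 + I\right)$ ($N{\left(I,h \right)} = \left(I - 5\right) \left(h - 31\right) = \left(-5 + I\right) \left(-31 + h\right) = \left(-31 + h\right) \left(-5 + I\right)$)
$\sqrt{1893 + \left(\left(-1086 - 997\right) + N{\left(-21,C{\left(7 \right)} \right)}\right)} = \sqrt{1893 - \left(1277 + 26 \left(4 + 7\right)\right)} = \sqrt{1893 + \left(-2083 + \left(155 + 651 - 55 - 231\right)\right)} = \sqrt{1893 + \left(-2083 + 520\right)} = \sqrt{1893 - 1563} = \sqrt{330}$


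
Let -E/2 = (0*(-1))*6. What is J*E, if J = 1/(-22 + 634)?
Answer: 0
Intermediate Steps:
J = 1/612 ≈ 0.0016340
E = 0 (E = -2*0*(-1)*6 = -0*6 = -2*0 = 0)
J*E = (1/612)*0 = 0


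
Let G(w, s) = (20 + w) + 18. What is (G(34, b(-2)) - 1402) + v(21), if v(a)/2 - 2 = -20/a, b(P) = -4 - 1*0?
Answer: -27886/21 ≈ -1327.9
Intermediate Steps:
b(P) = -4 (b(P) = -4 + 0 = -4)
v(a) = 4 - 40/a (v(a) = 4 + 2*(-20/a) = 4 - 40/a)
G(w, s) = 38 + w
(G(34, b(-2)) - 1402) + v(21) = ((38 + 34) - 1402) + (4 - 40/21) = (72 - 1402) + (4 - 40*1/21) = -1330 + (4 - 40/21) = -1330 + 44/21 = -27886/21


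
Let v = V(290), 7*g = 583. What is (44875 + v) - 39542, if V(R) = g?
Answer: 37914/7 ≈ 5416.3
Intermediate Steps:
g = 583/7 (g = (1/7)*583 = 583/7 ≈ 83.286)
V(R) = 583/7
v = 583/7 ≈ 83.286
(44875 + v) - 39542 = (44875 + 583/7) - 39542 = 314708/7 - 39542 = 37914/7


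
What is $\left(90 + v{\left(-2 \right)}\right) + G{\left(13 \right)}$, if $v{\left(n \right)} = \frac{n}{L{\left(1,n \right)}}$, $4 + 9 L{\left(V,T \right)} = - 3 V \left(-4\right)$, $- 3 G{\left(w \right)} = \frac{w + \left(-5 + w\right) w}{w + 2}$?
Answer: $\frac{1703}{20} \approx 85.15$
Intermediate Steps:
$G{\left(w \right)} = - \frac{w + w \left(-5 + w\right)}{3 \left(2 + w\right)}$ ($G{\left(w \right)} = - \frac{\left(w + \left(-5 + w\right) w\right) \frac{1}{w + 2}}{3} = - \frac{\left(w + w \left(-5 + w\right)\right) \frac{1}{2 + w}}{3} = - \frac{\frac{1}{2 + w} \left(w + w \left(-5 + w\right)\right)}{3} = - \frac{w + w \left(-5 + w\right)}{3 \left(2 + w\right)}$)
$L{\left(V,T \right)} = - \frac{4}{9} + \frac{4 V}{3}$ ($L{\left(V,T \right)} = - \frac{4}{9} + \frac{- 3 V \left(-4\right)}{9} = - \frac{4}{9} + \frac{12 V}{9} = - \frac{4}{9} + \frac{4 V}{3}$)
$v{\left(n \right)} = \frac{9 n}{8}$ ($v{\left(n \right)} = \frac{n}{- \frac{4}{9} + \frac{4}{3} \cdot 1} = \frac{n}{- \frac{4}{9} + \frac{4}{3}} = \frac{n}{\frac{8}{9}} = n \frac{9}{8} = \frac{9 n}{8}$)
$\left(90 + v{\left(-2 \right)}\right) + G{\left(13 \right)} = \left(90 + \frac{9}{8} \left(-2\right)\right) + \frac{1}{3} \cdot 13 \frac{1}{2 + 13} \left(4 - 13\right) = \left(90 - \frac{9}{4}\right) + \frac{1}{3} \cdot 13 \cdot \frac{1}{15} \left(4 - 13\right) = \frac{351}{4} + \frac{1}{3} \cdot 13 \cdot \frac{1}{15} \left(-9\right) = \frac{351}{4} - \frac{13}{5} = \frac{1703}{20}$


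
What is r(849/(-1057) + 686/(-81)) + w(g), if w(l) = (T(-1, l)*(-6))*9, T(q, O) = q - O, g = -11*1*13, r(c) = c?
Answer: -657305027/85617 ≈ -7677.3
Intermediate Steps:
g = -143 (g = -11*13 = -143)
w(l) = 54 + 54*l (w(l) = ((-1 - l)*(-6))*9 = (6 + 6*l)*9 = 54 + 54*l)
r(849/(-1057) + 686/(-81)) + w(g) = (849/(-1057) + 686/(-81)) + (54 + 54*(-143)) = (849*(-1/1057) + 686*(-1/81)) + (54 - 7722) = (-849/1057 - 686/81) - 7668 = -793871/85617 - 7668 = -657305027/85617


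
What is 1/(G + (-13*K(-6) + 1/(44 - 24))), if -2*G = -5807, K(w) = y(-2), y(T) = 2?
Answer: 20/57551 ≈ 0.00034752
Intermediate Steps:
K(w) = 2
G = 5807/2 (G = -½*(-5807) = 5807/2 ≈ 2903.5)
1/(G + (-13*K(-6) + 1/(44 - 24))) = 1/(5807/2 + (-13*2 + 1/(44 - 24))) = 1/(5807/2 + (-26 + 1/20)) = 1/(5807/2 - 519/20) = 1/(57551/20) = 20/57551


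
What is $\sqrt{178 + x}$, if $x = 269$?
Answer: $\sqrt{447} \approx 21.142$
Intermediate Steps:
$\sqrt{178 + x} = \sqrt{178 + 269} = \sqrt{447}$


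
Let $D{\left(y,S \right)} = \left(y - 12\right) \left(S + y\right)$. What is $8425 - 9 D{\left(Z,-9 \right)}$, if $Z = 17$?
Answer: $8065$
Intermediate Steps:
$D{\left(y,S \right)} = \left(-12 + y\right) \left(S + y\right)$
$8425 - 9 D{\left(Z,-9 \right)} = 8425 - 9 \left(17^{2} - -108 - 204 - 153\right) = 8425 - 9 \left(289 + 108 - 204 - 153\right) = 8425 - 9 \cdot 40 = 8425 - 360 = 8065$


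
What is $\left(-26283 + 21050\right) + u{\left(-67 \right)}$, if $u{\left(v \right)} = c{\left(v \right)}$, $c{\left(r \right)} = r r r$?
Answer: $-305996$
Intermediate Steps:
$c{\left(r \right)} = r^{3}$ ($c{\left(r \right)} = r^{2} r = r^{3}$)
$u{\left(v \right)} = v^{3}$
$\left(-26283 + 21050\right) + u{\left(-67 \right)} = \left(-26283 + 21050\right) + \left(-67\right)^{3} = -5233 - 300763 = -305996$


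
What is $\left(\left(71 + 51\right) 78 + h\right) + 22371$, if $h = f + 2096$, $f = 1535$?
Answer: $35518$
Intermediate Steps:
$h = 3631$ ($h = 1535 + 2096 = 3631$)
$\left(\left(71 + 51\right) 78 + h\right) + 22371 = \left(\left(71 + 51\right) 78 + 3631\right) + 22371 = \left(122 \cdot 78 + 3631\right) + 22371 = \left(9516 + 3631\right) + 22371 = 13147 + 22371 = 35518$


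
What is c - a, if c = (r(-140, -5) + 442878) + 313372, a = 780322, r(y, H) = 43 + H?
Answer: -24034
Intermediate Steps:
c = 756288 (c = ((43 - 5) + 442878) + 313372 = (38 + 442878) + 313372 = 442916 + 313372 = 756288)
c - a = 756288 - 1*780322 = 756288 - 780322 = -24034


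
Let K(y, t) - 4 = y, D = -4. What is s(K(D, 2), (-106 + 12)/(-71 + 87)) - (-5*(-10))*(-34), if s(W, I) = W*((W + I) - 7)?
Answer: 1700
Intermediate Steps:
K(y, t) = 4 + y
s(W, I) = W*(-7 + I + W) (s(W, I) = W*((I + W) - 7) = W*(-7 + I + W))
s(K(D, 2), (-106 + 12)/(-71 + 87)) - (-5*(-10))*(-34) = (4 - 4)*(-7 + (-106 + 12)/(-71 + 87) + (4 - 4)) - (-5*(-10))*(-34) = 0*(-7 - 94/16 + 0) - 50*(-34) = 0*(-7 - 94*1/16 + 0) - 1*(-1700) = 0*(-7 - 47/8 + 0) + 1700 = 0*(-103/8) + 1700 = 0 + 1700 = 1700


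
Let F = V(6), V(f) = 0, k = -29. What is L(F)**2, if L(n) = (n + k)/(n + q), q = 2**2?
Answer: 841/16 ≈ 52.563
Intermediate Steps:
q = 4
F = 0
L(n) = (-29 + n)/(4 + n) (L(n) = (n - 29)/(n + 4) = (-29 + n)/(4 + n))
L(F)**2 = ((-29 + 0)/(4 + 0))**2 = (-29/4)**2 = 841/16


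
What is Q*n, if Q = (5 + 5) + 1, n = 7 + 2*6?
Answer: 209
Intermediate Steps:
n = 19 (n = 7 + 12 = 19)
Q = 11 (Q = 10 + 1 = 11)
Q*n = 11*19 = 209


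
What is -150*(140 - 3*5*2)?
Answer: -16500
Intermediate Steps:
-150*(140 - 3*5*2) = -150*(140 - 15*2) = -150*(140 - 30) = -150*110 = -16500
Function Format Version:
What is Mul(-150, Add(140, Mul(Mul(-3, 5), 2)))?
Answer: -16500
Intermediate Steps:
Mul(-150, Add(140, Mul(Mul(-3, 5), 2))) = Mul(-150, Add(140, Mul(-15, 2))) = Mul(-150, Add(140, -30)) = Mul(-150, 110) = -16500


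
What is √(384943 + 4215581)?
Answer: 2*√1150131 ≈ 2144.9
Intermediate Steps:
√(384943 + 4215581) = √4600524 = 2*√1150131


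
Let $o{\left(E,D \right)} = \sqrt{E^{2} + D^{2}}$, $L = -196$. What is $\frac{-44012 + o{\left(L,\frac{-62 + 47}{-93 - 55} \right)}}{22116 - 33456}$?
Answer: $\frac{11003}{2835} - \frac{\sqrt{841464289}}{1678320} \approx 3.8638$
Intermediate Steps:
$o{\left(E,D \right)} = \sqrt{D^{2} + E^{2}}$
$\frac{-44012 + o{\left(L,\frac{-62 + 47}{-93 - 55} \right)}}{22116 - 33456} = \frac{-44012 + \sqrt{\left(\frac{-62 + 47}{-93 - 55}\right)^{2} + \left(-196\right)^{2}}}{22116 - 33456} = \frac{-44012 + \sqrt{\left(- \frac{15}{-148}\right)^{2} + 38416}}{-11340} = \left(-44012 + \sqrt{\left(\left(-15\right) \left(- \frac{1}{148}\right)\right)^{2} + 38416}\right) \left(- \frac{1}{11340}\right) = \left(-44012 + \sqrt{\left(\frac{15}{148}\right)^{2} + 38416}\right) \left(- \frac{1}{11340}\right) = \left(-44012 + \sqrt{\frac{225}{21904} + 38416}\right) \left(- \frac{1}{11340}\right) = \left(-44012 + \sqrt{\frac{841464289}{21904}}\right) \left(- \frac{1}{11340}\right) = \left(-44012 + \frac{\sqrt{841464289}}{148}\right) \left(- \frac{1}{11340}\right) = \frac{11003}{2835} - \frac{\sqrt{841464289}}{1678320}$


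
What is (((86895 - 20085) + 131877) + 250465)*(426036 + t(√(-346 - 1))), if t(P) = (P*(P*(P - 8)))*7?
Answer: 200082843136 - 1090990208*I*√347 ≈ 2.0008e+11 - 2.0323e+10*I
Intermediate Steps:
t(P) = 7*P²*(-8 + P) (t(P) = (P*(P*(-8 + P)))*7 = (P²*(-8 + P))*7 = 7*P²*(-8 + P))
(((86895 - 20085) + 131877) + 250465)*(426036 + t(√(-346 - 1))) = (((86895 - 20085) + 131877) + 250465)*(426036 + 7*(√(-346 - 1))²*(-8 + √(-346 - 1))) = ((66810 + 131877) + 250465)*(426036 + 7*(√(-347))²*(-8 + √(-347))) = (198687 + 250465)*(426036 + 7*(I*√347)²*(-8 + I*√347)) = 449152*(426036 + 7*(-347)*(-8 + I*√347)) = 449152*(426036 + (19432 - 2429*I*√347)) = 449152*(445468 - 2429*I*√347) = 200082843136 - 1090990208*I*√347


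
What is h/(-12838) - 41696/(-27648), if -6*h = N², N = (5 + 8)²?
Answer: 10420349/5546016 ≈ 1.8789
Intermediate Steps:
N = 169 (N = 13² = 169)
h = -28561/6 (h = -⅙*169² = -⅙*28561 = -28561/6 ≈ -4760.2)
h/(-12838) - 41696/(-27648) = -28561/6/(-12838) - 41696/(-27648) = -28561/6*(-1/12838) - 41696*(-1/27648) = 28561/77028 + 1303/864 = 10420349/5546016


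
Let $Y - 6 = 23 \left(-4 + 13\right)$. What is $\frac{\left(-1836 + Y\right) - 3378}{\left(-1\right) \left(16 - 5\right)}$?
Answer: $\frac{5001}{11} \approx 454.64$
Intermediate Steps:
$Y = 213$ ($Y = 6 + 23 \left(-4 + 13\right) = 6 + 23 \cdot 9 = 6 + 207 = 213$)
$\frac{\left(-1836 + Y\right) - 3378}{\left(-1\right) \left(16 - 5\right)} = \frac{\left(-1836 + 213\right) - 3378}{\left(-1\right) \left(16 - 5\right)} = \frac{-1623 - 3378}{\left(-1\right) 11} = - \frac{5001}{-11} = \left(-5001\right) \left(- \frac{1}{11}\right) = \frac{5001}{11}$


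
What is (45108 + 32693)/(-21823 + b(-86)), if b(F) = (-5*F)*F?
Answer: -77801/58803 ≈ -1.3231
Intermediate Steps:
b(F) = -5*F**2
(45108 + 32693)/(-21823 + b(-86)) = (45108 + 32693)/(-21823 - 5*(-86)**2) = 77801/(-21823 - 5*7396) = 77801/(-21823 - 36980) = 77801/(-58803) = 77801*(-1/58803) = -77801/58803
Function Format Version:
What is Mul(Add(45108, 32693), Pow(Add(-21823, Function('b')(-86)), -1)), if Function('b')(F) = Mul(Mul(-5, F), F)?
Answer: Rational(-77801, 58803) ≈ -1.3231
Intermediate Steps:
Function('b')(F) = Mul(-5, Pow(F, 2))
Mul(Add(45108, 32693), Pow(Add(-21823, Function('b')(-86)), -1)) = Mul(Add(45108, 32693), Pow(Add(-21823, Mul(-5, Pow(-86, 2))), -1)) = Mul(77801, Pow(Add(-21823, Mul(-5, 7396)), -1)) = Mul(77801, Pow(Add(-21823, -36980), -1)) = Mul(77801, Pow(-58803, -1)) = Mul(77801, Rational(-1, 58803)) = Rational(-77801, 58803)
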